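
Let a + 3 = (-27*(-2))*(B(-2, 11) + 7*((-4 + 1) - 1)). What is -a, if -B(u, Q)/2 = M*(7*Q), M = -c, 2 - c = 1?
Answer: -6801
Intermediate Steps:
c = 1 (c = 2 - 1*1 = 2 - 1 = 1)
M = -1 (M = -1*1 = -1)
B(u, Q) = 14*Q (B(u, Q) = -(-2)*7*Q = -(-14)*Q = 14*Q)
a = 6801 (a = -3 + (-27*(-2))*(14*11 + 7*((-4 + 1) - 1)) = -3 + 54*(154 + 7*(-3 - 1)) = -3 + 54*(154 + 7*(-4)) = -3 + 54*(154 - 28) = -3 + 54*126 = -3 + 6804 = 6801)
-a = -1*6801 = -6801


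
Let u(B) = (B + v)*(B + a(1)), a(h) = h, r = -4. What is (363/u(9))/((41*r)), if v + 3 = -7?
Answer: 363/1640 ≈ 0.22134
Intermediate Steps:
v = -10 (v = -3 - 7 = -10)
u(B) = (1 + B)*(-10 + B) (u(B) = (B - 10)*(B + 1) = (-10 + B)*(1 + B) = (1 + B)*(-10 + B))
(363/u(9))/((41*r)) = (363/(-10 + 9**2 - 9*9))/((41*(-4))) = (363/(-10 + 81 - 81))/(-164) = (363/(-10))*(-1/164) = (363*(-1/10))*(-1/164) = -363/10*(-1/164) = 363/1640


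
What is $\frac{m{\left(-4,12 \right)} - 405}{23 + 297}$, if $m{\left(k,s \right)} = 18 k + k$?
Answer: $- \frac{481}{320} \approx -1.5031$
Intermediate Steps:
$m{\left(k,s \right)} = 19 k$
$\frac{m{\left(-4,12 \right)} - 405}{23 + 297} = \frac{19 \left(-4\right) - 405}{23 + 297} = \frac{-76 - 405}{320} = \left(-481\right) \frac{1}{320} = - \frac{481}{320}$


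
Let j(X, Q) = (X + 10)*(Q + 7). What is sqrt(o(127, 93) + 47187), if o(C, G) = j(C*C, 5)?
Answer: sqrt(240855) ≈ 490.77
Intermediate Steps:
j(X, Q) = (7 + Q)*(10 + X) (j(X, Q) = (10 + X)*(7 + Q) = (7 + Q)*(10 + X))
o(C, G) = 120 + 12*C**2 (o(C, G) = 70 + 7*(C*C) + 10*5 + 5*(C*C) = 70 + 7*C**2 + 50 + 5*C**2 = 120 + 12*C**2)
sqrt(o(127, 93) + 47187) = sqrt((120 + 12*127**2) + 47187) = sqrt((120 + 12*16129) + 47187) = sqrt((120 + 193548) + 47187) = sqrt(193668 + 47187) = sqrt(240855)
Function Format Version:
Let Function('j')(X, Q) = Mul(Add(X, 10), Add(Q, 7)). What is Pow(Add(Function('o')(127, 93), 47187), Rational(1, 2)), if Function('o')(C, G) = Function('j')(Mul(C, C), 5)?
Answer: Pow(240855, Rational(1, 2)) ≈ 490.77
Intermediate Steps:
Function('j')(X, Q) = Mul(Add(7, Q), Add(10, X)) (Function('j')(X, Q) = Mul(Add(10, X), Add(7, Q)) = Mul(Add(7, Q), Add(10, X)))
Function('o')(C, G) = Add(120, Mul(12, Pow(C, 2))) (Function('o')(C, G) = Add(70, Mul(7, Mul(C, C)), Mul(10, 5), Mul(5, Mul(C, C))) = Add(70, Mul(7, Pow(C, 2)), 50, Mul(5, Pow(C, 2))) = Add(120, Mul(12, Pow(C, 2))))
Pow(Add(Function('o')(127, 93), 47187), Rational(1, 2)) = Pow(Add(Add(120, Mul(12, Pow(127, 2))), 47187), Rational(1, 2)) = Pow(Add(Add(120, Mul(12, 16129)), 47187), Rational(1, 2)) = Pow(Add(Add(120, 193548), 47187), Rational(1, 2)) = Pow(Add(193668, 47187), Rational(1, 2)) = Pow(240855, Rational(1, 2))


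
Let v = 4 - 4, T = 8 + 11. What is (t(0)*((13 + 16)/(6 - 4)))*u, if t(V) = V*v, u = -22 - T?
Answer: 0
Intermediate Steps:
T = 19
v = 0
u = -41 (u = -22 - 1*19 = -22 - 19 = -41)
t(V) = 0 (t(V) = V*0 = 0)
(t(0)*((13 + 16)/(6 - 4)))*u = (0*((13 + 16)/(6 - 4)))*(-41) = (0*(29/2))*(-41) = 0*(-41) = 0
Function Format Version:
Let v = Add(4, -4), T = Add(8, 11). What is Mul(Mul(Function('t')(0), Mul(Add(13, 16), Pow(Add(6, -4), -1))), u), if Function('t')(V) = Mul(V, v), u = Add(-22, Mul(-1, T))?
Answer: 0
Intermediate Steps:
T = 19
v = 0
u = -41 (u = Add(-22, Mul(-1, 19)) = Add(-22, -19) = -41)
Function('t')(V) = 0 (Function('t')(V) = Mul(V, 0) = 0)
Mul(Mul(Function('t')(0), Mul(Add(13, 16), Pow(Add(6, -4), -1))), u) = Mul(Mul(0, Mul(Add(13, 16), Pow(Add(6, -4), -1))), -41) = Mul(Mul(0, Mul(29, Pow(2, -1))), -41) = Mul(Mul(0, Mul(29, Rational(1, 2))), -41) = Mul(Mul(0, Rational(29, 2)), -41) = Mul(0, -41) = 0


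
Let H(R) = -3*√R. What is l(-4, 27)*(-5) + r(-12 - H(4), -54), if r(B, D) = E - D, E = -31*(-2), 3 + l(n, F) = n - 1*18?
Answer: 241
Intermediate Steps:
l(n, F) = -21 + n (l(n, F) = -3 + (n - 1*18) = -3 + (n - 18) = -3 + (-18 + n) = -21 + n)
E = 62
r(B, D) = 62 - D
l(-4, 27)*(-5) + r(-12 - H(4), -54) = (-21 - 4)*(-5) + (62 - 1*(-54)) = -25*(-5) + (62 + 54) = 125 + 116 = 241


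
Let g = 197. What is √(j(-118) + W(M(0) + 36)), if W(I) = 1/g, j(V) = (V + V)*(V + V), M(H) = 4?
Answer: √2161506261/197 ≈ 236.00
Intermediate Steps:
j(V) = 4*V² (j(V) = (2*V)*(2*V) = 4*V²)
W(I) = 1/197
√(j(-118) + W(M(0) + 36)) = √(4*(-118)² + 1/197) = √(4*13924 + 1/197) = √(55696 + 1/197) = √(10972113/197) = √2161506261/197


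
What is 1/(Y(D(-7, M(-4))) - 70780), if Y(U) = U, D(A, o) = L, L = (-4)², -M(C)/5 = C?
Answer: -1/70764 ≈ -1.4131e-5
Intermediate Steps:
M(C) = -5*C
L = 16
D(A, o) = 16
1/(Y(D(-7, M(-4))) - 70780) = 1/(16 - 70780) = 1/(-70764) = -1/70764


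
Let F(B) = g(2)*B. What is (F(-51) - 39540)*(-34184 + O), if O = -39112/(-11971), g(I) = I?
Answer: 16220616516384/11971 ≈ 1.3550e+9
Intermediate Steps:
O = 39112/11971 (O = -39112*(-1/11971) = 39112/11971 ≈ 3.2672)
F(B) = 2*B
(F(-51) - 39540)*(-34184 + O) = (2*(-51) - 39540)*(-34184 + 39112/11971) = (-102 - 39540)*(-409177552/11971) = -39642*(-409177552/11971) = 16220616516384/11971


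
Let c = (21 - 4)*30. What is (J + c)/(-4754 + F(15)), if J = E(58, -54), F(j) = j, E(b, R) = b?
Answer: -568/4739 ≈ -0.11986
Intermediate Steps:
J = 58
c = 510 (c = 17*30 = 510)
(J + c)/(-4754 + F(15)) = (58 + 510)/(-4754 + 15) = 568/(-4739) = 568*(-1/4739) = -568/4739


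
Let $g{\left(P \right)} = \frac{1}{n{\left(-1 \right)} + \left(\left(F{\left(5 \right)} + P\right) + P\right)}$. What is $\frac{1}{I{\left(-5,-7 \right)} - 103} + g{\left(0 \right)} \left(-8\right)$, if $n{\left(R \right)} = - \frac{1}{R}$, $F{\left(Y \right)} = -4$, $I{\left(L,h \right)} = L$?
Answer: $\frac{287}{108} \approx 2.6574$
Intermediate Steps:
$g{\left(P \right)} = \frac{1}{-3 + 2 P}$ ($g{\left(P \right)} = \frac{1}{- \frac{1}{-1} + \left(\left(-4 + P\right) + P\right)} = \frac{1}{\left(-1\right) \left(-1\right) + \left(-4 + 2 P\right)} = \frac{1}{1 + \left(-4 + 2 P\right)} = \frac{1}{-3 + 2 P}$)
$\frac{1}{I{\left(-5,-7 \right)} - 103} + g{\left(0 \right)} \left(-8\right) = \frac{1}{-5 - 103} + \frac{1}{-3 + 2 \cdot 0} \left(-8\right) = \frac{1}{-108} + \frac{1}{-3 + 0} \left(-8\right) = - \frac{1}{108} + \frac{1}{-3} \left(-8\right) = - \frac{1}{108} - - \frac{8}{3} = - \frac{1}{108} + \frac{8}{3} = \frac{287}{108}$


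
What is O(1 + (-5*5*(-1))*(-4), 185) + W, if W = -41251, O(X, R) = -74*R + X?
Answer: -55040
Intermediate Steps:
O(X, R) = X - 74*R
O(1 + (-5*5*(-1))*(-4), 185) + W = ((1 + (-5*5*(-1))*(-4)) - 74*185) - 41251 = ((1 - 25*(-1)*(-4)) - 13690) - 41251 = ((1 + 25*(-4)) - 13690) - 41251 = ((1 - 100) - 13690) - 41251 = (-99 - 13690) - 41251 = -13789 - 41251 = -55040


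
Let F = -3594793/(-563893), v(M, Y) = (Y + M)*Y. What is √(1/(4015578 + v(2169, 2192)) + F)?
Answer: √373545263488849795742678510/7654785446770 ≈ 2.5249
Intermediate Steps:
v(M, Y) = Y*(M + Y) (v(M, Y) = (M + Y)*Y = Y*(M + Y))
F = 3594793/563893 (F = -3594793*(-1/563893) = 3594793/563893 ≈ 6.3750)
√(1/(4015578 + v(2169, 2192)) + F) = √(1/(4015578 + 2192*(2169 + 2192)) + 3594793/563893) = √(1/(4015578 + 2192*4361) + 3594793/563893) = √(1/(4015578 + 9559312) + 3594793/563893) = √(1/13574890 + 3594793/563893) = √(48798920111663/7654785446770) = √373545263488849795742678510/7654785446770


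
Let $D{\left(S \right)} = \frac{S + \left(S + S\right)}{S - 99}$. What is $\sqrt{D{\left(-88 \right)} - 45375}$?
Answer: $\frac{i \sqrt{13112967}}{17} \approx 213.01 i$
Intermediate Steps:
$D{\left(S \right)} = \frac{3 S}{-99 + S}$ ($D{\left(S \right)} = \frac{S + 2 S}{-99 + S} = \frac{3 S}{-99 + S}$)
$\sqrt{D{\left(-88 \right)} - 45375} = \sqrt{3 \left(-88\right) \frac{1}{-99 - 88} - 45375} = \sqrt{3 \left(-88\right) \frac{1}{-187} - 45375} = \sqrt{3 \left(-88\right) \left(- \frac{1}{187}\right) - 45375} = \sqrt{\frac{24}{17} - 45375} = \sqrt{- \frac{771351}{17}} = \frac{i \sqrt{13112967}}{17}$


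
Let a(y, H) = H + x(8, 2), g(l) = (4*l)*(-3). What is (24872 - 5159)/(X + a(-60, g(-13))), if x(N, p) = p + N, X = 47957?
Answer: 6571/16041 ≈ 0.40964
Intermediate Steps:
x(N, p) = N + p
g(l) = -12*l
a(y, H) = 10 + H (a(y, H) = H + (8 + 2) = H + 10 = 10 + H)
(24872 - 5159)/(X + a(-60, g(-13))) = (24872 - 5159)/(47957 + (10 - 12*(-13))) = 19713/(47957 + (10 + 156)) = 19713/(47957 + 166) = 19713/48123 = 19713*(1/48123) = 6571/16041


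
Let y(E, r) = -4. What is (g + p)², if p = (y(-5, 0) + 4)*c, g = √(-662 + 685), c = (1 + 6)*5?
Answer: 23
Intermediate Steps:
c = 35 (c = 7*5 = 35)
g = √23 ≈ 4.7958
p = 0 (p = (-4 + 4)*35 = 0*35 = 0)
(g + p)² = (√23 + 0)² = (√23)² = 23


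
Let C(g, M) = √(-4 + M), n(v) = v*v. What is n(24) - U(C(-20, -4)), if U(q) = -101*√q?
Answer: 576 + 101*(-1)^(¼)*2^(¾) ≈ 696.11 + 120.11*I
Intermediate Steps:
n(v) = v²
n(24) - U(C(-20, -4)) = 24² - (-101)*√(√(-4 - 4)) = 576 - (-101)*√(√(-8)) = 576 - (-101)*√(2*I*√2) = 576 - (-101)*2^(¾)*√I = 576 + 101*2^(¾)*√I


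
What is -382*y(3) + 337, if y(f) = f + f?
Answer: -1955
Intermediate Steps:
y(f) = 2*f
-382*y(3) + 337 = -764*3 + 337 = -382*6 + 337 = -2292 + 337 = -1955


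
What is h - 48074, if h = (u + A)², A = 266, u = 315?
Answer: 289487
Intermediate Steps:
h = 337561 (h = (315 + 266)² = 581² = 337561)
h - 48074 = 337561 - 48074 = 289487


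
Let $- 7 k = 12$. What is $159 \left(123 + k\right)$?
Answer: $\frac{134991}{7} \approx 19284.0$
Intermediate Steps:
$k = - \frac{12}{7}$ ($k = \left(- \frac{1}{7}\right) 12 = - \frac{12}{7} \approx -1.7143$)
$159 \left(123 + k\right) = 159 \left(123 - \frac{12}{7}\right) = 159 \cdot \frac{849}{7} = \frac{134991}{7}$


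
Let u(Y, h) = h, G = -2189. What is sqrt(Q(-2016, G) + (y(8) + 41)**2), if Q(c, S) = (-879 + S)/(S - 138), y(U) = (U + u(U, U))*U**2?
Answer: sqrt(36341745469)/179 ≈ 1065.0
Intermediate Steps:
y(U) = 2*U**3 (y(U) = (U + U)*U**2 = (2*U)*U**2 = 2*U**3)
Q(c, S) = (-879 + S)/(-138 + S)
sqrt(Q(-2016, G) + (y(8) + 41)**2) = sqrt((-879 - 2189)/(-138 - 2189) + (2*8**3 + 41)**2) = sqrt(-3068/(-2327) + (2*512 + 41)**2) = sqrt(-1/2327*(-3068) + (1024 + 41)**2) = sqrt(236/179 + 1065**2) = sqrt(236/179 + 1134225) = sqrt(203026511/179) = sqrt(36341745469)/179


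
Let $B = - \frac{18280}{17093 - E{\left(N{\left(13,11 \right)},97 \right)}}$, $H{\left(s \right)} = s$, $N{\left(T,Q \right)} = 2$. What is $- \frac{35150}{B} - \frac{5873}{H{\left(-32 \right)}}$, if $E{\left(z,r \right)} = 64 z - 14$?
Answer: $\frac{480133441}{14624} \approx 32832.0$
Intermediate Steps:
$E{\left(z,r \right)} = -14 + 64 z$
$B = - \frac{18280}{16979}$ ($B = - \frac{18280}{17093 - \left(-14 + 64 \cdot 2\right)} = - \frac{18280}{17093 - \left(-14 + 128\right)} = - \frac{18280}{17093 - 114} = - \frac{18280}{16979} \approx -1.0766$)
$- \frac{35150}{B} - \frac{5873}{H{\left(-32 \right)}} = - \frac{35150}{- \frac{18280}{16979}} - \frac{5873}{-32} = \left(-35150\right) \left(- \frac{16979}{18280}\right) - - \frac{5873}{32} = \frac{59681185}{1828} + \frac{5873}{32} = \frac{480133441}{14624}$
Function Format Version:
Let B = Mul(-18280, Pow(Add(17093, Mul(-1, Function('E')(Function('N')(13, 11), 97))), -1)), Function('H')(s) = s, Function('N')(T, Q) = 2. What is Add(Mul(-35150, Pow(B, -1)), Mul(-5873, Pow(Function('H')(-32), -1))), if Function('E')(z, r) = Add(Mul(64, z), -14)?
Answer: Rational(480133441, 14624) ≈ 32832.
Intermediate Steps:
Function('E')(z, r) = Add(-14, Mul(64, z))
B = Rational(-18280, 16979) (B = Mul(-18280, Pow(Add(17093, Mul(-1, Add(-14, Mul(64, 2)))), -1)) = Mul(-18280, Pow(Add(17093, Mul(-1, Add(-14, 128))), -1)) = Mul(-18280, Pow(Add(17093, Mul(-1, 114)), -1)) = Mul(-18280, Pow(Add(17093, -114), -1)) = Mul(-18280, Pow(16979, -1)) = Mul(-18280, Rational(1, 16979)) = Rational(-18280, 16979) ≈ -1.0766)
Add(Mul(-35150, Pow(B, -1)), Mul(-5873, Pow(Function('H')(-32), -1))) = Add(Mul(-35150, Pow(Rational(-18280, 16979), -1)), Mul(-5873, Pow(-32, -1))) = Add(Mul(-35150, Rational(-16979, 18280)), Mul(-5873, Rational(-1, 32))) = Add(Rational(59681185, 1828), Rational(5873, 32)) = Rational(480133441, 14624)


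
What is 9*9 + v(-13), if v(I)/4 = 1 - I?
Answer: 137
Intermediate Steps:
v(I) = 4 - 4*I (v(I) = 4*(1 - I) = 4 - 4*I)
9*9 + v(-13) = 9*9 + (4 - 4*(-13)) = 81 + (4 + 52) = 81 + 56 = 137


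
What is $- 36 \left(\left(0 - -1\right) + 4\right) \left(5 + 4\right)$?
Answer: $-1620$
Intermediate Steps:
$- 36 \left(\left(0 - -1\right) + 4\right) \left(5 + 4\right) = - 36 \left(\left(0 + 1\right) + 4\right) 9 = - 36 \left(1 + 4\right) 9 = - 36 \cdot 5 \cdot 9 = \left(-36\right) 45 = -1620$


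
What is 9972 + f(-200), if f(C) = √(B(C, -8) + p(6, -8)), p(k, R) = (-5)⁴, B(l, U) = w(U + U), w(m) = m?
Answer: 9972 + √609 ≈ 9996.7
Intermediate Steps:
B(l, U) = 2*U (B(l, U) = U + U = 2*U)
p(k, R) = 625
f(C) = √609 (f(C) = √(2*(-8) + 625) = √(-16 + 625) = √609)
9972 + f(-200) = 9972 + √609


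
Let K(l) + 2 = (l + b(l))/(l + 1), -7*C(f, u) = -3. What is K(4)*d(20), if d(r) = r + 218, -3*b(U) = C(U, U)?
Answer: -1462/5 ≈ -292.40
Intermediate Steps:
C(f, u) = 3/7 (C(f, u) = -⅐*(-3) = 3/7)
b(U) = -⅐ (b(U) = -⅓*3/7 = -⅐)
d(r) = 218 + r
K(l) = -2 + (-⅐ + l)/(1 + l) (K(l) = -2 + (l - ⅐)/(l + 1) = -2 + (-⅐ + l)/(1 + l))
K(4)*d(20) = ((-15/7 - 1*4)/(1 + 4))*(218 + 20) = ((-15/7 - 4)/5)*238 = ((⅕)*(-43/7))*238 = -43/35*238 = -1462/5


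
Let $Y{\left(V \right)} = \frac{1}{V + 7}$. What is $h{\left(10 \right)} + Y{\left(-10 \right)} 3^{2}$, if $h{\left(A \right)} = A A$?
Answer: $97$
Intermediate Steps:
$h{\left(A \right)} = A^{2}$
$Y{\left(V \right)} = \frac{1}{7 + V}$
$h{\left(10 \right)} + Y{\left(-10 \right)} 3^{2} = 10^{2} + \frac{3^{2}}{7 - 10} = 100 + \frac{1}{-3} \cdot 9 = 100 - 3 = 97$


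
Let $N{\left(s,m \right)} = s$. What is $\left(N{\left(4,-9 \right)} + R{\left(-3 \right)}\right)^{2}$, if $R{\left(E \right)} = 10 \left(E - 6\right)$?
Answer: $7396$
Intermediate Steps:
$R{\left(E \right)} = -60 + 10 E$ ($R{\left(E \right)} = 10 \left(-6 + E\right) = -60 + 10 E$)
$\left(N{\left(4,-9 \right)} + R{\left(-3 \right)}\right)^{2} = \left(4 + \left(-60 + 10 \left(-3\right)\right)\right)^{2} = \left(4 - 90\right)^{2} = \left(-86\right)^{2} = 7396$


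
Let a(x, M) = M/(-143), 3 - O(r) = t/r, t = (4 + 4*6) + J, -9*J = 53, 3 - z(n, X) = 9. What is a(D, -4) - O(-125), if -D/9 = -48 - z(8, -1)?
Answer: -506582/160875 ≈ -3.1489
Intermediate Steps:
z(n, X) = -6 (z(n, X) = 3 - 1*9 = 3 - 9 = -6)
J = -53/9 (J = -⅑*53 = -53/9 ≈ -5.8889)
t = 199/9 (t = (4 + 4*6) - 53/9 = (4 + 24) - 53/9 = 28 - 53/9 = 199/9 ≈ 22.111)
O(r) = 3 - 199/(9*r)
D = 378 (D = -9*(-48 - 1*(-6)) = -9*(-48 + 6) = -9*(-42) = 378)
a(x, M) = -M/143 (a(x, M) = M*(-1/143) = -M/143)
a(D, -4) - O(-125) = -1/143*(-4) - (3 - 199/9/(-125)) = 4/143 - (3 - 199/9*(-1/125)) = 4/143 - (3 + 199/1125) = 4/143 - 1*3574/1125 = 4/143 - 3574/1125 = -506582/160875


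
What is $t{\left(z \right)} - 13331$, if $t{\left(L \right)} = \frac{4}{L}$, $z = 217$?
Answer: $- \frac{2892823}{217} \approx -13331.0$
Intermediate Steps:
$t{\left(z \right)} - 13331 = \frac{4}{217} - 13331 = - \frac{2892823}{217}$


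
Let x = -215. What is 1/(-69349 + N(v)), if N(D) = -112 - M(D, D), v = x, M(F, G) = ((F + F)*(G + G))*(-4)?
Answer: 1/670139 ≈ 1.4922e-6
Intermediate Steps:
M(F, G) = -16*F*G (M(F, G) = ((2*F)*(2*G))*(-4) = (4*F*G)*(-4) = -16*F*G)
v = -215
N(D) = -112 + 16*D**2 (N(D) = -112 - (-16)*D*D = -112 - (-16)*D**2 = -112 + 16*D**2)
1/(-69349 + N(v)) = 1/(-69349 + (-112 + 16*(-215)**2)) = 1/(-69349 + (-112 + 16*46225)) = 1/(-69349 + (-112 + 739600)) = 1/(-69349 + 739488) = 1/670139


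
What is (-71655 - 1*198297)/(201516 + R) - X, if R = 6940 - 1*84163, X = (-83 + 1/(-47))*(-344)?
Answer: -55616563376/1947257 ≈ -28562.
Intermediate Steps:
X = 1342288/47 (X = (-83 - 1/47)*(-344) = -3902/47*(-344) = 1342288/47 ≈ 28559.)
R = -77223 (R = 6940 - 84163 = -77223)
(-71655 - 1*198297)/(201516 + R) - X = (-71655 - 1*198297)/(201516 - 77223) - 1*1342288/47 = (-71655 - 198297)/124293 - 1342288/47 = -269952*1/124293 - 1342288/47 = -89984/41431 - 1342288/47 = -55616563376/1947257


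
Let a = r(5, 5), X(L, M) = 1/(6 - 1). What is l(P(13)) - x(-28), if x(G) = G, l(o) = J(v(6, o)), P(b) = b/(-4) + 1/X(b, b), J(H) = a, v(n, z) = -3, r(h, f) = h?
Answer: 33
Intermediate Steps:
X(L, M) = ⅕ (X(L, M) = 1/5 = ⅕)
a = 5
J(H) = 5
P(b) = 5 - b/4 (P(b) = b/(-4) + 1/(⅕) = b*(-¼) + 1*5 = -b/4 + 5 = 5 - b/4)
l(o) = 5
l(P(13)) - x(-28) = 5 - 1*(-28) = 5 + 28 = 33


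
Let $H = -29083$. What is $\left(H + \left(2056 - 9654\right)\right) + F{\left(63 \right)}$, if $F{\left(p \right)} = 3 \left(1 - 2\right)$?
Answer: $-36684$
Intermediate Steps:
$F{\left(p \right)} = -3$ ($F{\left(p \right)} = 3 \left(-1\right) = -3$)
$\left(H + \left(2056 - 9654\right)\right) + F{\left(63 \right)} = \left(-29083 + \left(2056 - 9654\right)\right) - 3 = \left(-29083 - 7598\right) - 3 = -36681 - 3 = -36684$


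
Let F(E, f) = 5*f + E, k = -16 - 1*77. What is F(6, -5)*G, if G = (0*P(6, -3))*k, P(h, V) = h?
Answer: 0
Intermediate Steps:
k = -93 (k = -16 - 77 = -93)
F(E, f) = E + 5*f
G = 0 (G = (0*6)*(-93) = 0*(-93) = 0)
F(6, -5)*G = (6 + 5*(-5))*0 = (6 - 25)*0 = -19*0 = 0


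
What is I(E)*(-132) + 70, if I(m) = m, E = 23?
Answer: -2966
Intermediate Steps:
I(E)*(-132) + 70 = 23*(-132) + 70 = -3036 + 70 = -2966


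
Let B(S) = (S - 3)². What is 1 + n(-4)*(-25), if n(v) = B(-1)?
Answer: -399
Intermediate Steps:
B(S) = (-3 + S)²
n(v) = 16 (n(v) = (-3 - 1)² = (-4)² = 16)
1 + n(-4)*(-25) = 1 + 16*(-25) = 1 - 400 = -399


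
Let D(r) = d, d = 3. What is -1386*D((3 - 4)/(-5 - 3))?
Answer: -4158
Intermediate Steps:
D(r) = 3
-1386*D((3 - 4)/(-5 - 3)) = -1386*3 = -4158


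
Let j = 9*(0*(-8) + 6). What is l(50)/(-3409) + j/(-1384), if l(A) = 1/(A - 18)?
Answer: -736517/18872224 ≈ -0.039026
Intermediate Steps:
j = 54 (j = 9*(0 + 6) = 9*6 = 54)
l(A) = 1/(-18 + A)
l(50)/(-3409) + j/(-1384) = 1/((-18 + 50)*(-3409)) + 54/(-1384) = -1/3409/32 + 54*(-1/1384) = (1/32)*(-1/3409) - 27/692 = -1/109088 - 27/692 = -736517/18872224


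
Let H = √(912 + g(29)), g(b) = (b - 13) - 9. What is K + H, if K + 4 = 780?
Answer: 776 + √919 ≈ 806.32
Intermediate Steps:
K = 776 (K = -4 + 780 = 776)
g(b) = -22 + b (g(b) = (-13 + b) - 9 = -22 + b)
H = √919 (H = √(912 + (-22 + 29)) = √(912 + 7) = √919 ≈ 30.315)
K + H = 776 + √919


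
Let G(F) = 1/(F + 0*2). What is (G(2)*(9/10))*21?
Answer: 189/20 ≈ 9.4500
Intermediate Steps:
G(F) = 1/F (G(F) = 1/(F + 0) = 1/F)
(G(2)*(9/10))*21 = ((9/10)/2)*21 = ((9*(⅒))/2)*21 = ((½)*(9/10))*21 = (9/20)*21 = 189/20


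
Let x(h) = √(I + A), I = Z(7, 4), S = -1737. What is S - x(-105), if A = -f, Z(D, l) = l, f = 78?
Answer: -1737 - I*√74 ≈ -1737.0 - 8.6023*I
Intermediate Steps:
A = -78 (A = -1*78 = -78)
I = 4
x(h) = I*√74 (x(h) = √(4 - 78) = √(-74) = I*√74)
S - x(-105) = -1737 - I*√74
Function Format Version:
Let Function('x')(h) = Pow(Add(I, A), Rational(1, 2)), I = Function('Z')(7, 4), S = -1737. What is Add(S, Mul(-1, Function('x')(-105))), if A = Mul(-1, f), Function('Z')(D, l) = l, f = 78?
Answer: Add(-1737, Mul(-1, I, Pow(74, Rational(1, 2)))) ≈ Add(-1737.0, Mul(-8.6023, I))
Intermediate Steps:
A = -78 (A = Mul(-1, 78) = -78)
I = 4
Function('x')(h) = Mul(I, Pow(74, Rational(1, 2))) (Function('x')(h) = Pow(Add(4, -78), Rational(1, 2)) = Pow(-74, Rational(1, 2)) = Mul(I, Pow(74, Rational(1, 2))))
Add(S, Mul(-1, Function('x')(-105))) = Add(-1737, Mul(-1, Mul(I, Pow(74, Rational(1, 2))))) = Add(-1737, Mul(-1, I, Pow(74, Rational(1, 2))))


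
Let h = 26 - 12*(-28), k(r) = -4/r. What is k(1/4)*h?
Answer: -5792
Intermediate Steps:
h = 362 (h = 26 + 336 = 362)
k(1/4)*h = -4/(1/4)*362 = -4/1/4*362 = -4*4*362 = -16*362 = -5792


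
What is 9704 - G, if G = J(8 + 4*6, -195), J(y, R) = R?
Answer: 9899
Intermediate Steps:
G = -195
9704 - G = 9704 - 1*(-195) = 9704 + 195 = 9899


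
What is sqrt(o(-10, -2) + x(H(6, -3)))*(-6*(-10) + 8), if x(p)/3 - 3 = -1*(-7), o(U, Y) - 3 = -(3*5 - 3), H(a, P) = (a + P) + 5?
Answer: 68*sqrt(21) ≈ 311.62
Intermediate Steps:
H(a, P) = 5 + P + a (H(a, P) = (P + a) + 5 = 5 + P + a)
o(U, Y) = -9 (o(U, Y) = 3 - (3*5 - 3) = 3 - (15 - 3) = 3 - 1*12 = 3 - 12 = -9)
x(p) = 30 (x(p) = 9 + 3*(-1*(-7)) = 9 + 3*7 = 9 + 21 = 30)
sqrt(o(-10, -2) + x(H(6, -3)))*(-6*(-10) + 8) = sqrt(-9 + 30)*(-6*(-10) + 8) = sqrt(21)*(60 + 8) = sqrt(21)*68 = 68*sqrt(21)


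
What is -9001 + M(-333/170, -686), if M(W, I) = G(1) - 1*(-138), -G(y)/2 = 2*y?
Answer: -8867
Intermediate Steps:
G(y) = -4*y
M(W, I) = 134 (M(W, I) = -4*1 - 1*(-138) = -4 + 138 = 134)
-9001 + M(-333/170, -686) = -9001 + 134 = -8867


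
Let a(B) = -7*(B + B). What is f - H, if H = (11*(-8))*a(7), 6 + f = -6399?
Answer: -15029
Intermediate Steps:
f = -6405 (f = -6 - 6399 = -6405)
a(B) = -14*B
H = 8624 (H = (11*(-8))*(-14*7) = -88*(-98) = 8624)
f - H = -6405 - 1*8624 = -6405 - 8624 = -15029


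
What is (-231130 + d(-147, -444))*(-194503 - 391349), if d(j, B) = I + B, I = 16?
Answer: 135658717416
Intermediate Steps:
d(j, B) = 16 + B
(-231130 + d(-147, -444))*(-194503 - 391349) = (-231130 + (16 - 444))*(-194503 - 391349) = (-231130 - 428)*(-585852) = -231558*(-585852) = 135658717416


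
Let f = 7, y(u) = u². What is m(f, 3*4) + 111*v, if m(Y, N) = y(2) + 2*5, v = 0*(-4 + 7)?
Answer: 14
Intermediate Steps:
v = 0 (v = 0*3 = 0)
m(Y, N) = 14 (m(Y, N) = 2² + 2*5 = 4 + 10 = 14)
m(f, 3*4) + 111*v = 14 + 111*0 = 14 + 0 = 14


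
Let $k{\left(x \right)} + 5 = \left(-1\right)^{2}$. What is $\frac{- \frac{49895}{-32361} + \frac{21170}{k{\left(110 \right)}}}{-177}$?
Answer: $\frac{342441395}{11455794} \approx 29.892$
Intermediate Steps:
$k{\left(x \right)} = -4$ ($k{\left(x \right)} = -5 + \left(-1\right)^{2} = -5 + 1 = -4$)
$\frac{- \frac{49895}{-32361} + \frac{21170}{k{\left(110 \right)}}}{-177} = \frac{- \frac{49895}{-32361} + \frac{21170}{-4}}{-177} = \left(\left(-49895\right) \left(- \frac{1}{32361}\right) + 21170 \left(- \frac{1}{4}\right)\right) \left(- \frac{1}{177}\right) = \left(\frac{49895}{32361} - \frac{10585}{2}\right) \left(- \frac{1}{177}\right) = \left(- \frac{342441395}{64722}\right) \left(- \frac{1}{177}\right) = \frac{342441395}{11455794}$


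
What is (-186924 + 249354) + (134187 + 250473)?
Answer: 447090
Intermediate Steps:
(-186924 + 249354) + (134187 + 250473) = 62430 + 384660 = 447090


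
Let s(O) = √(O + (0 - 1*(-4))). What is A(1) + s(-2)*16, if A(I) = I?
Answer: 1 + 16*√2 ≈ 23.627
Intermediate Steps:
s(O) = √(4 + O) (s(O) = √(O + (0 + 4)) = √(O + 4) = √(4 + O))
A(1) + s(-2)*16 = 1 + √(4 - 2)*16 = 1 + √2*16 = 1 + 16*√2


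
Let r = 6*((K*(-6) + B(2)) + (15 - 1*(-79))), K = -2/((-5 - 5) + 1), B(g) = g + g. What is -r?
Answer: -580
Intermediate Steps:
B(g) = 2*g
K = 2/9 (K = -2/(-10 + 1) = -2/(-9) = -2*(-⅑) = 2/9 ≈ 0.22222)
r = 580 (r = 6*(((2/9)*(-6) + 2*2) + (15 - 1*(-79))) = 6*((-4/3 + 4) + (15 + 79)) = 6*(8/3 + 94) = 6*(290/3) = 580)
-r = -1*580 = -580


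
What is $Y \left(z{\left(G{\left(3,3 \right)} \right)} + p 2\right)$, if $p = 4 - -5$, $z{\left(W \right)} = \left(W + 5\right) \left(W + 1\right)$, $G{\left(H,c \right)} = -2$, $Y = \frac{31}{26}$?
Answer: $\frac{465}{26} \approx 17.885$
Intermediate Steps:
$Y = \frac{31}{26}$ ($Y = 31 \cdot \frac{1}{26} = \frac{31}{26} \approx 1.1923$)
$z{\left(W \right)} = \left(1 + W\right) \left(5 + W\right)$ ($z{\left(W \right)} = \left(5 + W\right) \left(1 + W\right) = \left(1 + W\right) \left(5 + W\right)$)
$p = 9$ ($p = 4 + 5 = 9$)
$Y \left(z{\left(G{\left(3,3 \right)} \right)} + p 2\right) = \frac{31 \left(\left(5 + \left(-2\right)^{2} + 6 \left(-2\right)\right) + 9 \cdot 2\right)}{26} = \frac{31 \left(\left(5 + 4 - 12\right) + 18\right)}{26} = \frac{31 \left(-3 + 18\right)}{26} = \frac{31}{26} \cdot 15 = \frac{465}{26}$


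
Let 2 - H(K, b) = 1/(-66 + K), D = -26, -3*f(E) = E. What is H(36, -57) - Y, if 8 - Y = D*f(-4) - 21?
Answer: -1849/30 ≈ -61.633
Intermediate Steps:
f(E) = -E/3
H(K, b) = 2 - 1/(-66 + K)
Y = 191/3 (Y = 8 - (-(-26)*(-4)/3 - 21) = 8 - (-26*4/3 - 21) = 8 - (-104/3 - 21) = 8 - 1*(-167/3) = 8 + 167/3 = 191/3 ≈ 63.667)
H(36, -57) - Y = (-133 + 2*36)/(-66 + 36) - 1*191/3 = (-133 + 72)/(-30) - 191/3 = -1/30*(-61) - 191/3 = 61/30 - 191/3 = -1849/30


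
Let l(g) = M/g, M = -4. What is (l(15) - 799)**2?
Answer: 143736121/225 ≈ 6.3883e+5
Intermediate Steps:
l(g) = -4/g
(l(15) - 799)**2 = (-4/15 - 799)**2 = (-11989/15)**2 = 143736121/225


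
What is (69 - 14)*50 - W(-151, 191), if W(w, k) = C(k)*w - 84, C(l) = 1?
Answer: 2985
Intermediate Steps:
W(w, k) = -84 + w (W(w, k) = 1*w - 84 = w - 84 = -84 + w)
(69 - 14)*50 - W(-151, 191) = (69 - 14)*50 - (-84 - 151) = 55*50 - 1*(-235) = 2750 + 235 = 2985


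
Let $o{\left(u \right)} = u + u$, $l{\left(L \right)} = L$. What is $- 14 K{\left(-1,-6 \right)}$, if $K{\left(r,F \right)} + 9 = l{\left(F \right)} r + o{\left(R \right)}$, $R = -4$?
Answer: $154$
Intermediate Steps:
$o{\left(u \right)} = 2 u$
$K{\left(r,F \right)} = -17 + F r$ ($K{\left(r,F \right)} = -9 + \left(F r + 2 \left(-4\right)\right) = -9 + \left(F r - 8\right) = -9 + \left(-8 + F r\right) = -17 + F r$)
$- 14 K{\left(-1,-6 \right)} = - 14 \left(-17 - -6\right) = - 14 \left(-17 + 6\right) = \left(-14\right) \left(-11\right) = 154$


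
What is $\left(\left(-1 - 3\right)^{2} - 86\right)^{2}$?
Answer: $4900$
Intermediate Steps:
$\left(\left(-1 - 3\right)^{2} - 86\right)^{2} = \left(\left(-4\right)^{2} - 86\right)^{2} = \left(16 - 86\right)^{2} = \left(-70\right)^{2} = 4900$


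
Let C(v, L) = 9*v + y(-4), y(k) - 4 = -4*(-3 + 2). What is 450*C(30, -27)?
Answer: 125100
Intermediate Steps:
y(k) = 8 (y(k) = 4 - 4*(-3 + 2) = 4 - 4*(-1) = 4 + 4 = 8)
C(v, L) = 8 + 9*v (C(v, L) = 9*v + 8 = 8 + 9*v)
450*C(30, -27) = 450*(8 + 9*30) = 450*(8 + 270) = 450*278 = 125100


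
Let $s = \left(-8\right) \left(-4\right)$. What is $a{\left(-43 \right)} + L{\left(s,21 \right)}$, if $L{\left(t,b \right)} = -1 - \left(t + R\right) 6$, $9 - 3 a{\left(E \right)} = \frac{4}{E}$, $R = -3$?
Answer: $- \frac{22184}{129} \approx -171.97$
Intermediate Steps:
$s = 32$
$a{\left(E \right)} = 3 - \frac{4}{3 E}$ ($a{\left(E \right)} = 3 - \frac{4 \frac{1}{E}}{3} = 3 - \frac{4}{3 E}$)
$L{\left(t,b \right)} = 17 - 6 t$ ($L{\left(t,b \right)} = -1 - \left(t - 3\right) 6 = -1 - \left(-3 + t\right) 6 = -1 - \left(-18 + 6 t\right) = 17 - 6 t$)
$a{\left(-43 \right)} + L{\left(s,21 \right)} = \left(3 - \frac{4}{3 \left(-43\right)}\right) + \left(17 - 192\right) = \left(3 - - \frac{4}{129}\right) + \left(17 - 192\right) = \left(3 + \frac{4}{129}\right) - 175 = \frac{391}{129} - 175 = - \frac{22184}{129}$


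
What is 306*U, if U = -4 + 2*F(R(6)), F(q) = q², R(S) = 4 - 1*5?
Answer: -612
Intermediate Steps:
R(S) = -1 (R(S) = 4 - 5 = -1)
U = -2 (U = -4 + 2*(-1)² = -4 + 2*1 = -4 + 2 = -2)
306*U = 306*(-2) = -612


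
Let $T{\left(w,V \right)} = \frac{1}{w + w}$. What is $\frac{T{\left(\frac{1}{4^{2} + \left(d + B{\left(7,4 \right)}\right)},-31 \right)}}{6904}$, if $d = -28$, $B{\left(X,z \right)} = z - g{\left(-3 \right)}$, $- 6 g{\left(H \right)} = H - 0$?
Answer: $- \frac{17}{27616} \approx -0.00061559$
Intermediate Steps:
$g{\left(H \right)} = - \frac{H}{6}$ ($g{\left(H \right)} = - \frac{H - 0}{6} = - \frac{H + 0}{6} = - \frac{H}{6}$)
$B{\left(X,z \right)} = - \frac{1}{2} + z$ ($B{\left(X,z \right)} = z - \left(- \frac{1}{6}\right) \left(-3\right) = z - \frac{1}{2} = - \frac{1}{2} + z$)
$T{\left(w,V \right)} = \frac{1}{2 w}$
$\frac{T{\left(\frac{1}{4^{2} + \left(d + B{\left(7,4 \right)}\right)},-31 \right)}}{6904} = \frac{\frac{1}{2} \frac{1}{\frac{1}{4^{2} + \left(-28 + \left(- \frac{1}{2} + 4\right)\right)}}}{6904} = \frac{1}{2 \frac{1}{16 + \left(-28 + \frac{7}{2}\right)}} \frac{1}{6904} = \frac{1}{2 \frac{1}{16 - \frac{49}{2}}} \cdot \frac{1}{6904} = \frac{1}{2 \frac{1}{- \frac{17}{2}}} \cdot \frac{1}{6904} = \frac{1}{2 \left(- \frac{2}{17}\right)} \frac{1}{6904} = \frac{1}{2} \left(- \frac{17}{2}\right) \frac{1}{6904} = \left(- \frac{17}{4}\right) \frac{1}{6904} = - \frac{17}{27616}$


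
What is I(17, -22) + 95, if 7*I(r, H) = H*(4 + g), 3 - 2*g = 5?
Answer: 599/7 ≈ 85.571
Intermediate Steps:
g = -1 (g = 3/2 - ½*5 = 3/2 - 5/2 = -1)
I(r, H) = 3*H/7 (I(r, H) = (H*(4 - 1))/7 = (H*3)/7 = (3*H)/7 = 3*H/7)
I(17, -22) + 95 = (3/7)*(-22) + 95 = -66/7 + 95 = 599/7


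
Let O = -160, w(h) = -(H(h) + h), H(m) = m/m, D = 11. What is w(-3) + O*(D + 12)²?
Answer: -84638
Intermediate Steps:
H(m) = 1
w(h) = -1 - h (w(h) = -(1 + h) = -1 - h)
w(-3) + O*(D + 12)² = (-1 - 1*(-3)) - 160*(11 + 12)² = (-1 + 3) - 160*23² = 2 - 160*529 = 2 - 84640 = -84638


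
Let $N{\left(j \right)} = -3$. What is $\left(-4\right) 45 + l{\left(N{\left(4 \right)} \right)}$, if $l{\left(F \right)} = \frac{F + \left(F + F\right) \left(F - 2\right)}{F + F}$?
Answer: $- \frac{369}{2} \approx -184.5$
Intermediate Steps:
$l{\left(F \right)} = \frac{F + 2 F \left(-2 + F\right)}{2 F}$
$\left(-4\right) 45 + l{\left(N{\left(4 \right)} \right)} = \left(-4\right) 45 - \frac{9}{2} = -180 - \frac{9}{2} = - \frac{369}{2}$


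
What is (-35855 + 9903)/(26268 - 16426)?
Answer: -12976/4921 ≈ -2.6369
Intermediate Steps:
(-35855 + 9903)/(26268 - 16426) = -25952/9842 = -25952*1/9842 = -12976/4921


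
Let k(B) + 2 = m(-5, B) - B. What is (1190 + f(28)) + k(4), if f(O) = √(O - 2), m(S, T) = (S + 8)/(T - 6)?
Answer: 2365/2 + √26 ≈ 1187.6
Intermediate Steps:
m(S, T) = (8 + S)/(-6 + T)
k(B) = -2 - B + 3/(-6 + B) (k(B) = -2 + ((8 - 5)/(-6 + B) - B) = -2 + (3/(-6 + B) - B) = -2 + (-B + 3/(-6 + B)) = -2 - B + 3/(-6 + B))
f(O) = √(-2 + O)
(1190 + f(28)) + k(4) = (1190 + √(-2 + 28)) + (15 - 1*4² + 4*4)/(-6 + 4) = (1190 + √26) + (15 - 1*16 + 16)/(-2) = (1190 + √26) - (15 - 16 + 16)/2 = (1190 + √26) - ½*15 = (1190 + √26) - 15/2 = 2365/2 + √26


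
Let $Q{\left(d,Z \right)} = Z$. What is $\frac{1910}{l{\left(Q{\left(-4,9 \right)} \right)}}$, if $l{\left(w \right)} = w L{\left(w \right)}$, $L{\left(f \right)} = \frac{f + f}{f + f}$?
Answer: $\frac{1910}{9} \approx 212.22$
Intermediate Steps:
$L{\left(f \right)} = 1$ ($L{\left(f \right)} = \frac{2 f}{2 f} = 2 f \frac{1}{2 f} = 1$)
$l{\left(w \right)} = w$ ($l{\left(w \right)} = w 1 = w$)
$\frac{1910}{l{\left(Q{\left(-4,9 \right)} \right)}} = \frac{1910}{9}$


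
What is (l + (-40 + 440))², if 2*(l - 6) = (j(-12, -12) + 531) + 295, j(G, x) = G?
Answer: 660969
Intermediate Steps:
l = 413 (l = 6 + ((-12 + 531) + 295)/2 = 6 + (519 + 295)/2 = 6 + (½)*814 = 6 + 407 = 413)
(l + (-40 + 440))² = (413 + (-40 + 440))² = (413 + 400)² = 813² = 660969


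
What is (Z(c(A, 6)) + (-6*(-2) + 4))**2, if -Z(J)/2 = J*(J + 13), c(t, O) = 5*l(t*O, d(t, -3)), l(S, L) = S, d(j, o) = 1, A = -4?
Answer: 658640896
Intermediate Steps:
c(t, O) = 5*O*t (c(t, O) = 5*(t*O) = 5*(O*t) = 5*O*t)
Z(J) = -2*J*(13 + J) (Z(J) = -2*J*(J + 13) = -2*J*(13 + J))
(Z(c(A, 6)) + (-6*(-2) + 4))**2 = (-2*5*6*(-4)*(13 + 5*6*(-4)) + (-6*(-2) + 4))**2 = (-2*(-120)*(13 - 120) + (12 + 4))**2 = (-2*(-120)*(-107) + 16)**2 = (-25680 + 16)**2 = (-25664)**2 = 658640896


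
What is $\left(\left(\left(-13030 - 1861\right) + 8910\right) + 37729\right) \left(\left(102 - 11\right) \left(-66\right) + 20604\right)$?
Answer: $463457304$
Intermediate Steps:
$\left(\left(\left(-13030 - 1861\right) + 8910\right) + 37729\right) \left(\left(102 - 11\right) \left(-66\right) + 20604\right) = \left(\left(-14891 + 8910\right) + 37729\right) \left(91 \left(-66\right) + 20604\right) = \left(-5981 + 37729\right) \left(-6006 + 20604\right) = 31748 \cdot 14598 = 463457304$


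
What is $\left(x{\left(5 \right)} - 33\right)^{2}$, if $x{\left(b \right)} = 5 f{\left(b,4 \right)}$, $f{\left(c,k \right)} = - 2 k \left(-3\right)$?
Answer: $7569$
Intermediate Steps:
$f{\left(c,k \right)} = 6 k$
$x{\left(b \right)} = 120$ ($x{\left(b \right)} = 5 \cdot 6 \cdot 4 = 5 \cdot 24 = 120$)
$\left(x{\left(5 \right)} - 33\right)^{2} = \left(120 - 33\right)^{2} = 87^{2} = 7569$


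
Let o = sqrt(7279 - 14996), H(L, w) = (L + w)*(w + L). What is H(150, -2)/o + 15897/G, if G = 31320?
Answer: 5299/10440 - 21904*I*sqrt(7717)/7717 ≈ 0.50757 - 249.34*I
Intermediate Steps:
H(L, w) = (L + w)**2 (H(L, w) = (L + w)*(L + w) = (L + w)**2)
o = I*sqrt(7717) (o = sqrt(-7717) = I*sqrt(7717) ≈ 87.846*I)
H(150, -2)/o + 15897/G = (150 - 2)**2/((I*sqrt(7717))) + 15897/31320 = 148**2*(-I*sqrt(7717)/7717) + 15897*(1/31320) = 21904*(-I*sqrt(7717)/7717) + 5299/10440 = -21904*I*sqrt(7717)/7717 + 5299/10440 = 5299/10440 - 21904*I*sqrt(7717)/7717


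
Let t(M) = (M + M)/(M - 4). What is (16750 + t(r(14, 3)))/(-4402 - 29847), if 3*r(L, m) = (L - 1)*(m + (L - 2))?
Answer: -1021880/2089189 ≈ -0.48913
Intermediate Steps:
r(L, m) = (-1 + L)*(-2 + L + m)/3 (r(L, m) = ((L - 1)*(m + (L - 2)))/3 = ((-1 + L)*(m + (-2 + L)))/3 = ((-1 + L)*(-2 + L + m))/3 = (-1 + L)*(-2 + L + m)/3)
t(M) = 2*M/(-4 + M) (t(M) = (2*M)/(-4 + M) = 2*M/(-4 + M))
(16750 + t(r(14, 3)))/(-4402 - 29847) = (16750 + 2*(⅔ - 1*14 - ⅓*3 + (⅓)*14² + (⅓)*14*3)/(-4 + (⅔ - 1*14 - ⅓*3 + (⅓)*14² + (⅓)*14*3)))/(-4402 - 29847) = (16750 + 2*(⅔ - 14 - 1 + (⅓)*196 + 14)/(-4 + (⅔ - 14 - 1 + (⅓)*196 + 14)))/(-34249) = (16750 + 2*(⅔ - 14 - 1 + 196/3 + 14)/(-4 + (⅔ - 14 - 1 + 196/3 + 14)))*(-1/34249) = (16750 + 2*65/(-4 + 65))*(-1/34249) = (16750 + 2*65/61)*(-1/34249) = (16750 + 2*65*(1/61))*(-1/34249) = (16750 + 130/61)*(-1/34249) = (1021880/61)*(-1/34249) = -1021880/2089189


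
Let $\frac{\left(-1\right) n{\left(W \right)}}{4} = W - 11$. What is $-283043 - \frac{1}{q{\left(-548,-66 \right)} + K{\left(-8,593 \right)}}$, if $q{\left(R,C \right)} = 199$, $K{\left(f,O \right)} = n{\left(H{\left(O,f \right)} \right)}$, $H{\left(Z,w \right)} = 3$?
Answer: $- \frac{65382934}{231} \approx -2.8304 \cdot 10^{5}$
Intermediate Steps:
$n{\left(W \right)} = 44 - 4 W$ ($n{\left(W \right)} = - 4 \left(W - 11\right) = - 4 \left(-11 + W\right) = 44 - 4 W$)
$K{\left(f,O \right)} = 32$ ($K{\left(f,O \right)} = 44 - 12 = 32$)
$-283043 - \frac{1}{q{\left(-548,-66 \right)} + K{\left(-8,593 \right)}} = -283043 - \frac{1}{199 + 32} = -283043 - \frac{1}{231} = - \frac{65382934}{231}$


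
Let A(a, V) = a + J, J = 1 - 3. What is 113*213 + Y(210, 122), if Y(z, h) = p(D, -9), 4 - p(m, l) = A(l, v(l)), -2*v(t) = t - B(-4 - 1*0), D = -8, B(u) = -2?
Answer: 24084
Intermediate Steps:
v(t) = -1 - t/2 (v(t) = -(t - 1*(-2))/2 = -(t + 2)/2 = -(2 + t)/2 = -1 - t/2)
J = -2
A(a, V) = -2 + a (A(a, V) = a - 2 = -2 + a)
p(m, l) = 6 - l (p(m, l) = 4 - (-2 + l) = 4 + (2 - l) = 6 - l)
Y(z, h) = 15 (Y(z, h) = 6 - 1*(-9) = 6 + 9 = 15)
113*213 + Y(210, 122) = 113*213 + 15 = 24069 + 15 = 24084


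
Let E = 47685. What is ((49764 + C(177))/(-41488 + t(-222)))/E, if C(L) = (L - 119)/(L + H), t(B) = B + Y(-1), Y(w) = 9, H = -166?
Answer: -547462/21873634035 ≈ -2.5028e-5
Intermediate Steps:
t(B) = 9 + B (t(B) = B + 9 = 9 + B)
C(L) = (-119 + L)/(-166 + L) (C(L) = (L - 119)/(L - 166) = (-119 + L)/(-166 + L))
((49764 + C(177))/(-41488 + t(-222)))/E = ((49764 + (-119 + 177)/(-166 + 177))/(-41488 + (9 - 222)))/47685 = ((49764 + 58/11)/(-41488 - 213))*(1/47685) = ((49764 + (1/11)*58)/(-41701))*(1/47685) = ((49764 + 58/11)*(-1/41701))*(1/47685) = ((547462/11)*(-1/41701))*(1/47685) = -547462/458711*1/47685 = -547462/21873634035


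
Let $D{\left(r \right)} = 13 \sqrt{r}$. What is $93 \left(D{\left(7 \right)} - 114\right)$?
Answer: $-10602 + 1209 \sqrt{7} \approx -7403.3$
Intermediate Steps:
$93 \left(D{\left(7 \right)} - 114\right) = 93 \left(13 \sqrt{7} - 114\right) = 93 \left(-114 + 13 \sqrt{7}\right) = -10602 + 1209 \sqrt{7}$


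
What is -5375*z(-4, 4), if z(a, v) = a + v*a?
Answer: 107500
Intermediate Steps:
z(a, v) = a + a*v
-5375*z(-4, 4) = -(-21500)*(1 + 4) = -(-21500)*5 = -5375*(-20) = 107500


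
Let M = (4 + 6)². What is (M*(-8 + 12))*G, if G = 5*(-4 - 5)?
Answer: -18000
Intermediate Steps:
M = 100 (M = 10² = 100)
G = -45 (G = 5*(-9) = -45)
(M*(-8 + 12))*G = (100*(-8 + 12))*(-45) = (100*4)*(-45) = 400*(-45) = -18000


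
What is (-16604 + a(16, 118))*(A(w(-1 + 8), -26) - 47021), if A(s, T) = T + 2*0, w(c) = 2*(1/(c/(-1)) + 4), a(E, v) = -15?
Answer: 781874093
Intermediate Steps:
w(c) = 8 - 2/c (w(c) = 2*(1/(c*(-1)) + 4) = 2*(1/(-c) + 4) = 2*(-1/c + 4) = 2*(4 - 1/c) = 8 - 2/c)
A(s, T) = T (A(s, T) = T + 0 = T)
(-16604 + a(16, 118))*(A(w(-1 + 8), -26) - 47021) = (-16604 - 15)*(-26 - 47021) = -16619*(-47047) = 781874093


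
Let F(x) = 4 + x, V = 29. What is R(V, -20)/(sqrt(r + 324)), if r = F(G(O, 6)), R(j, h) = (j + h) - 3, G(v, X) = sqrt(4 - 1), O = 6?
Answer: 6/sqrt(328 + sqrt(3)) ≈ 0.33042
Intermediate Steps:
G(v, X) = sqrt(3)
R(j, h) = -3 + h + j (R(j, h) = (h + j) - 3 = -3 + h + j)
r = 4 + sqrt(3) ≈ 5.7320
R(V, -20)/(sqrt(r + 324)) = (-3 - 20 + 29)/(sqrt((4 + sqrt(3)) + 324)) = 6/(sqrt(328 + sqrt(3))) = 6/sqrt(328 + sqrt(3))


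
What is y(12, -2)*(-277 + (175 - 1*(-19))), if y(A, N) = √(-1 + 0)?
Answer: -83*I ≈ -83.0*I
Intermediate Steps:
y(A, N) = I (y(A, N) = √(-1) = I)
y(12, -2)*(-277 + (175 - 1*(-19))) = I*(-277 + (175 - 1*(-19))) = I*(-277 + (175 + 19)) = I*(-277 + 194) = I*(-83) = -83*I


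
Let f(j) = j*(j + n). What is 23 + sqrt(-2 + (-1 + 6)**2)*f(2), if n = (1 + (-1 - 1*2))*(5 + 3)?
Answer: 23 - 28*sqrt(23) ≈ -111.28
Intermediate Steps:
n = -16 (n = (1 + (-1 - 2))*8 = (1 - 3)*8 = -2*8 = -16)
f(j) = j*(-16 + j) (f(j) = j*(j - 16) = j*(-16 + j))
23 + sqrt(-2 + (-1 + 6)**2)*f(2) = 23 + sqrt(-2 + (-1 + 6)**2)*(2*(-16 + 2)) = 23 + sqrt(-2 + 5**2)*(2*(-14)) = 23 + sqrt(-2 + 25)*(-28) = 23 + sqrt(23)*(-28) = 23 - 28*sqrt(23)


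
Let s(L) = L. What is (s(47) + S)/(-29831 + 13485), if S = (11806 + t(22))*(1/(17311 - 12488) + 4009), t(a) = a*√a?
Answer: -228274053529/78836758 - 19335408*√22/3583489 ≈ -2920.8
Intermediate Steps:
t(a) = a^(3/2)
S = 228273826848/4823 + 425378976*√22/4823 (S = (11806 + 22^(3/2))*(1/(17311 - 12488) + 4009) = (11806 + 22*√22)*(1/4823 + 4009) = (11806 + 22*√22)*(19335408/4823) = 228273826848/4823 + 425378976*√22/4823 ≈ 4.7744e+7)
(s(47) + S)/(-29831 + 13485) = (47 + (228273826848/4823 + 425378976*√22/4823))/(-29831 + 13485) = (228274053529/4823 + 425378976*√22/4823)/(-16346) = (228274053529/4823 + 425378976*√22/4823)*(-1/16346) = -228274053529/78836758 - 19335408*√22/3583489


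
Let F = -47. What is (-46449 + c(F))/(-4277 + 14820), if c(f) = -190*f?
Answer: -37519/10543 ≈ -3.5587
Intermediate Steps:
(-46449 + c(F))/(-4277 + 14820) = (-46449 - 190*(-47))/(-4277 + 14820) = (-46449 + 8930)/10543 = -37519*1/10543 = -37519/10543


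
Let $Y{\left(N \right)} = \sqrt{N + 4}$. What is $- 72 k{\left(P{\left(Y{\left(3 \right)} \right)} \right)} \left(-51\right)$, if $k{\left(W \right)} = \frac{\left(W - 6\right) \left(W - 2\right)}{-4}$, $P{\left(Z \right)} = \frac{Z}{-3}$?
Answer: $-11730 - 2448 \sqrt{7} \approx -18207.0$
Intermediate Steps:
$Y{\left(N \right)} = \sqrt{4 + N}$
$P{\left(Z \right)} = - \frac{Z}{3}$ ($P{\left(Z \right)} = Z \left(- \frac{1}{3}\right) = - \frac{Z}{3}$)
$k{\left(W \right)} = - \frac{\left(-6 + W\right) \left(-2 + W\right)}{4}$ ($k{\left(W \right)} = \left(-6 + W\right) \left(-2 + W\right) \left(- \frac{1}{4}\right) = - \frac{\left(-6 + W\right) \left(-2 + W\right)}{4}$)
$- 72 k{\left(P{\left(Y{\left(3 \right)} \right)} \right)} \left(-51\right) = - 72 \left(-3 + 2 \left(- \frac{\sqrt{4 + 3}}{3}\right) - \frac{\left(- \frac{\sqrt{4 + 3}}{3}\right)^{2}}{4}\right) \left(-51\right) = - 72 \left(-3 + 2 \left(- \frac{\sqrt{7}}{3}\right) - \frac{\left(- \frac{\sqrt{7}}{3}\right)^{2}}{4}\right) \left(-51\right) = - 72 \left(-3 - \frac{2 \sqrt{7}}{3} - \frac{7}{36}\right) \left(-51\right) = - 72 \left(- \frac{115}{36} - \frac{2 \sqrt{7}}{3}\right) \left(-51\right) = \left(230 + 48 \sqrt{7}\right) \left(-51\right) = -11730 - 2448 \sqrt{7}$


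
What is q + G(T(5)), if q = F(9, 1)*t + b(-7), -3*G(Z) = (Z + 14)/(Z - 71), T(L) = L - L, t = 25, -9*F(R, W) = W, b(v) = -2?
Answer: -3011/639 ≈ -4.7121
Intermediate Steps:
F(R, W) = -W/9
T(L) = 0
G(Z) = -(14 + Z)/(3*(-71 + Z)) (G(Z) = -(Z + 14)/(3*(Z - 71)) = -(14 + Z)/(3*(-71 + Z)))
q = -43/9 (q = -⅑*1*25 - 2 = -⅑*25 - 2 = -25/9 - 2 = -43/9 ≈ -4.7778)
q + G(T(5)) = -43/9 + (-14 - 1*0)/(3*(-71 + 0)) = -43/9 + (⅓)*(-14 + 0)/(-71) = -43/9 + (⅓)*(-1/71)*(-14) = -43/9 + 14/213 = -3011/639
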